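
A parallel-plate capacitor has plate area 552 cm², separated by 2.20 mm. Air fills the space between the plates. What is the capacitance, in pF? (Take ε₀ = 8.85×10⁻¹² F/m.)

C ≈ 222 pF

A = 552 cm² = 5.52×10⁻² m².
C = ε₀A/d = 8.85×10⁻¹² × 5.52×10⁻² / 2.20×10⁻³ = 2.22×10⁻¹⁰ F.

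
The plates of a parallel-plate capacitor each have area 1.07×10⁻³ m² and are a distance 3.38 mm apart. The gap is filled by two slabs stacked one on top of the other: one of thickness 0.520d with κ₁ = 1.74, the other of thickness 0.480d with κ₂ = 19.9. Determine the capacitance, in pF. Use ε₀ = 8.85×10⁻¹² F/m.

8.67 pF

Stacked slabs ⇒ two capacitors in series, each with the full plate area.
C₁ = κ₁ε₀A/d₁ = 1.74 × 8.85×10⁻¹² × 1.07×10⁻³ / 1.76×10⁻³ = 9.37×10⁻¹² F.
C₂ = κ₂ε₀A/d₂ = 19.9 × 8.85×10⁻¹² × 1.07×10⁻³ / 1.62×10⁻³ = 1.16×10⁻¹⁰ F.
C = (1/C₁ + 1/C₂)⁻¹ = 8.67×10⁻¹² F.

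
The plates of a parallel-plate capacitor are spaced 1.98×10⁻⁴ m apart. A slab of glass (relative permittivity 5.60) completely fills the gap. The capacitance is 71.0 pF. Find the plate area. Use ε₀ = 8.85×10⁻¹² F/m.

A = Cd/(κε₀) = 7.10×10⁻¹¹ × 1.98×10⁻⁴ / (5.60 × 8.85×10⁻¹²) = 2.84×10⁻⁴ m².

2.84 cm²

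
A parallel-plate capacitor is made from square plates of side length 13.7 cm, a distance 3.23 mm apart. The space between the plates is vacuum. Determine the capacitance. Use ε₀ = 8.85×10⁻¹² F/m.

A = (13.7 cm)² = 1.88×10⁻² m².
C = ε₀A/d = 8.85×10⁻¹² × 1.88×10⁻² / 3.23×10⁻³ = 5.14×10⁻¹¹ F.

C ≈ 51.4 pF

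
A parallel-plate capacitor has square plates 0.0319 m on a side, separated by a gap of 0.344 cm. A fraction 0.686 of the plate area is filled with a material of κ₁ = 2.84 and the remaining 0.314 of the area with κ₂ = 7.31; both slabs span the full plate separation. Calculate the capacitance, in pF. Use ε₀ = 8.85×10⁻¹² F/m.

C ≈ 11.1 pF

A = (0.0319 m)² = 1.02×10⁻³ m².
Side-by-side slabs ⇒ two capacitors in parallel, each spanning the full gap.
C₁ = κ₁ε₀A₁/d = 2.84 × 8.85×10⁻¹² × 6.98×10⁻⁴ / 3.44×10⁻³ = 5.10×10⁻¹² F.
C₂ = κ₂ε₀A₂/d = 7.31 × 8.85×10⁻¹² × 3.20×10⁻⁴ / 3.44×10⁻³ = 6.01×10⁻¹² F.
C = C₁ + C₂ = 1.11×10⁻¹¹ F.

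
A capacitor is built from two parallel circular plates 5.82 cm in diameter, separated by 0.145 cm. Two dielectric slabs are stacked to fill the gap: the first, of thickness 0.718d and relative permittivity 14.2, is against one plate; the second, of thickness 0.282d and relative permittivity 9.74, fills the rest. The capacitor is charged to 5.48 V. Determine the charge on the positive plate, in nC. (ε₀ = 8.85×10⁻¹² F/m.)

A = π(5.82/2 cm)² = 2.66×10⁻³ m².
Stacked slabs ⇒ two capacitors in series, each with the full plate area.
C₁ = κ₁ε₀A/d₁ = 14.2 × 8.85×10⁻¹² × 2.66×10⁻³ / 1.04×10⁻³ = 3.21×10⁻¹⁰ F.
C₂ = κ₂ε₀A/d₂ = 9.74 × 8.85×10⁻¹² × 2.66×10⁻³ / 4.09×10⁻⁴ = 5.61×10⁻¹⁰ F.
C = (1/C₁ + 1/C₂)⁻¹ = 2.04×10⁻¹⁰ F.
Q = CV = 2.04×10⁻¹⁰ × 5.48 = 1.12×10⁻⁹ C.

1.12 nC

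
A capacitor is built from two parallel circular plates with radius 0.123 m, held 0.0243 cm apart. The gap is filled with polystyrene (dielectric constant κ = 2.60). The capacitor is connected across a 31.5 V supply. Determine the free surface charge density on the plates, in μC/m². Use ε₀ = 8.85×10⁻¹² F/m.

σ ≈ 2.98 μC/m²

A = π(0.123 m)² = 4.75×10⁻² m².
C = κε₀A/d = 2.60 × 8.85×10⁻¹² × 4.75×10⁻² / 2.43×10⁻⁴ = 4.50×10⁻⁹ F.
σ = Q/A = CV/A = 4.50×10⁻⁹ × 31.5 / 4.75×10⁻² = 2.98×10⁻⁶ C/m².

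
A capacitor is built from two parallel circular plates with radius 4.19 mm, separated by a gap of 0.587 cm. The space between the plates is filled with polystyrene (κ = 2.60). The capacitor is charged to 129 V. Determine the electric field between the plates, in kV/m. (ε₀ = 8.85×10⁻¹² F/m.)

E = V/d = 129 / 5.87×10⁻³ = 2.20×10⁴ V/m.

22.0 kV/m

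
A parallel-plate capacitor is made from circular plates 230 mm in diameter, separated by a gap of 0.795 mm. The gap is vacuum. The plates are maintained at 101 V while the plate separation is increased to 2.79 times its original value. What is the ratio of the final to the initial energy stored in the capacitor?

0.358

Battery connected ⇒ V is held fixed.
C₂ = 0.358 C₁ and U = ½CV², so U₂/U₁ = C₂/C₁ = 0.358.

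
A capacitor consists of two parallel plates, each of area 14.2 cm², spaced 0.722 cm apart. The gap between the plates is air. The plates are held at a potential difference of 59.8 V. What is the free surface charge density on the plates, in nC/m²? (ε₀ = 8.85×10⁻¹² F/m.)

73.3 nC/m²

A = 14.2 cm² = 1.42×10⁻³ m².
C = ε₀A/d = 8.85×10⁻¹² × 1.42×10⁻³ / 7.22×10⁻³ = 1.74×10⁻¹² F.
σ = Q/A = CV/A = 1.74×10⁻¹² × 59.8 / 1.42×10⁻³ = 7.33×10⁻⁸ C/m².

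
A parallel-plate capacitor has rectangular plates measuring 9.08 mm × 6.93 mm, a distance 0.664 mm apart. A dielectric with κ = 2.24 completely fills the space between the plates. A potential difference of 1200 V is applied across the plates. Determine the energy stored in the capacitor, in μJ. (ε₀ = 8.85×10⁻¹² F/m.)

1.35 μJ

A = 9.08 × 6.93 mm² = 6.29×10⁻⁵ m².
C = κε₀A/d = 2.24 × 8.85×10⁻¹² × 6.29×10⁻⁵ / 6.64×10⁻⁴ = 1.88×10⁻¹² F.
U = ½CV² = ½ × 1.88×10⁻¹² × (1200)² = 1.35×10⁻⁶ J.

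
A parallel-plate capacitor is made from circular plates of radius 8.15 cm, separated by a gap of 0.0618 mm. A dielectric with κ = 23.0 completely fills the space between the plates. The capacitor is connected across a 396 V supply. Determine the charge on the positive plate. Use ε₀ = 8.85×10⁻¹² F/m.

A = π(8.15 cm)² = 2.09×10⁻² m².
C = κε₀A/d = 23.0 × 8.85×10⁻¹² × 2.09×10⁻² / 6.18×10⁻⁵ = 6.87×10⁻⁸ F.
Q = CV = 6.87×10⁻⁸ × 396 = 2.72×10⁻⁵ C.

Q ≈ 27.2 μC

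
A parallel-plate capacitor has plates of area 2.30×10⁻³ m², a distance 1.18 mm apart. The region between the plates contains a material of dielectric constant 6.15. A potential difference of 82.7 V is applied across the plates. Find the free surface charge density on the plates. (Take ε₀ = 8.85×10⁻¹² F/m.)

3.81 μC/m²

C = κε₀A/d = 6.15 × 8.85×10⁻¹² × 2.30×10⁻³ / 1.18×10⁻³ = 1.06×10⁻¹⁰ F.
σ = Q/A = CV/A = 1.06×10⁻¹⁰ × 82.7 / 2.30×10⁻³ = 3.81×10⁻⁶ C/m².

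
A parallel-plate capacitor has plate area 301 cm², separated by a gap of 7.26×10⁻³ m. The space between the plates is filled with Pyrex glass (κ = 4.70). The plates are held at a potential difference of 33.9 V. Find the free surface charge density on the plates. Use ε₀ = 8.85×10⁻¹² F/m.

A = 301 cm² = 3.01×10⁻² m².
C = κε₀A/d = 4.70 × 8.85×10⁻¹² × 3.01×10⁻² / 7.26×10⁻³ = 1.72×10⁻¹⁰ F.
σ = Q/A = CV/A = 1.72×10⁻¹⁰ × 33.9 / 3.01×10⁻² = 1.94×10⁻⁷ C/m².

σ ≈ 194 nC/m²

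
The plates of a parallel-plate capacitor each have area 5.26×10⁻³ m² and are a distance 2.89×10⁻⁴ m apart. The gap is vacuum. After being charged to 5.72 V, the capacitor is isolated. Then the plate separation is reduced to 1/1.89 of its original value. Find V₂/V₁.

Isolated ⇒ Q is held fixed.
C₂ = 1.89 C₁ and V = Q/C, so V₂/V₁ = C₁/C₂ = 0.529.

V₂/V₁ ≈ 0.529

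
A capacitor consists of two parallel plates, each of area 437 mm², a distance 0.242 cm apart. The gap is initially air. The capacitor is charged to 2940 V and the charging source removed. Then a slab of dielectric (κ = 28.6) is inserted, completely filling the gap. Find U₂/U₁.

Isolated ⇒ Q is held fixed.
C₂ = 28.6 C₁ and U = Q²/(2C), so U₂/U₁ = C₁/C₂ = 0.0350.

0.0350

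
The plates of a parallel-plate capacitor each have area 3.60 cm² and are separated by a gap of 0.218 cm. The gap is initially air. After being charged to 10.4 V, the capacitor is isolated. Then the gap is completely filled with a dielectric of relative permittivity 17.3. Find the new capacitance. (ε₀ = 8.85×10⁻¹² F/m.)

C ≈ 25.3 pF

A = 3.60 cm² = 3.60×10⁻⁴ m².
Initially C₁ = ε₀A/d = 8.85×10⁻¹² × 3.60×10⁻⁴ / 2.18×10⁻³ = 1.46×10⁻¹² F.
C = κε₀A/d scales with κ, so C₂/C₁ = κ = 17.3.
C₂ = 17.3 × 1.46×10⁻¹² = 2.53×10⁻¹¹ F.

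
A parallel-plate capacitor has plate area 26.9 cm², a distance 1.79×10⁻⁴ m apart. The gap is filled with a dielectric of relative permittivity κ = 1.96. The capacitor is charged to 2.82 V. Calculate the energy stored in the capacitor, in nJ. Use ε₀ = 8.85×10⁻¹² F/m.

1.04 nJ

A = 26.9 cm² = 2.69×10⁻³ m².
C = κε₀A/d = 1.96 × 8.85×10⁻¹² × 2.69×10⁻³ / 1.79×10⁻⁴ = 2.61×10⁻¹⁰ F.
U = ½CV² = ½ × 2.61×10⁻¹⁰ × (2.82)² = 1.04×10⁻⁹ J.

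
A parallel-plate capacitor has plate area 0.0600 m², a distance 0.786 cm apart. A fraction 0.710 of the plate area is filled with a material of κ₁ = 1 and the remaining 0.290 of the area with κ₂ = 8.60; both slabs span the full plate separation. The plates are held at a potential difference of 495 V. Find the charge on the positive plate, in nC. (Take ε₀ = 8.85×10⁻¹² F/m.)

107 nC

Side-by-side slabs ⇒ two capacitors in parallel, each spanning the full gap.
C₁ = κ₁ε₀A₁/d = 1.00 × 8.85×10⁻¹² × 4.26×10⁻² / 7.86×10⁻³ = 4.80×10⁻¹¹ F.
C₂ = κ₂ε₀A₂/d = 8.60 × 8.85×10⁻¹² × 1.74×10⁻² / 7.86×10⁻³ = 1.68×10⁻¹⁰ F.
C = C₁ + C₂ = 2.16×10⁻¹⁰ F.
Q = CV = 2.16×10⁻¹⁰ × 495 = 1.07×10⁻⁷ C.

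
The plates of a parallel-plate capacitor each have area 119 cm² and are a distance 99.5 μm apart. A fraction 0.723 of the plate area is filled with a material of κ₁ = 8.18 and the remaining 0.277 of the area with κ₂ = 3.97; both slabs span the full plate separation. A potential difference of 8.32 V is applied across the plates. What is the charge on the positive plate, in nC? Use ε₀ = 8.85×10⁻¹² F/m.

61.8 nC

A = 119 cm² = 1.19×10⁻² m².
Side-by-side slabs ⇒ two capacitors in parallel, each spanning the full gap.
C₁ = κ₁ε₀A₁/d = 8.18 × 8.85×10⁻¹² × 8.60×10⁻³ / 9.95×10⁻⁵ = 6.26×10⁻⁹ F.
C₂ = κ₂ε₀A₂/d = 3.97 × 8.85×10⁻¹² × 3.30×10⁻³ / 9.95×10⁻⁵ = 1.16×10⁻⁹ F.
C = C₁ + C₂ = 7.42×10⁻⁹ F.
Q = CV = 7.42×10⁻⁹ × 8.32 = 6.18×10⁻⁸ C.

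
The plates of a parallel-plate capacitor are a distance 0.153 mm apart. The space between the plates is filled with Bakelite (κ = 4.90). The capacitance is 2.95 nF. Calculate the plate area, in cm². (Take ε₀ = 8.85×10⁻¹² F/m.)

104 cm²

A = Cd/(κε₀) = 2.95×10⁻⁹ × 1.53×10⁻⁴ / (4.90 × 8.85×10⁻¹²) = 1.04×10⁻² m².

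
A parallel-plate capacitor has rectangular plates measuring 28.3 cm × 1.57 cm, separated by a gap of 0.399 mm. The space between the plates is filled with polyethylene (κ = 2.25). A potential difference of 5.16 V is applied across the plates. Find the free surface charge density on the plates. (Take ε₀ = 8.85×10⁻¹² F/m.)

A = 28.3 × 1.57 cm² = 4.44×10⁻³ m².
C = κε₀A/d = 2.25 × 8.85×10⁻¹² × 4.44×10⁻³ / 3.99×10⁻⁴ = 2.22×10⁻¹⁰ F.
σ = Q/A = CV/A = 2.22×10⁻¹⁰ × 5.16 / 4.44×10⁻³ = 2.58×10⁻⁷ C/m².

σ ≈ 258 nC/m²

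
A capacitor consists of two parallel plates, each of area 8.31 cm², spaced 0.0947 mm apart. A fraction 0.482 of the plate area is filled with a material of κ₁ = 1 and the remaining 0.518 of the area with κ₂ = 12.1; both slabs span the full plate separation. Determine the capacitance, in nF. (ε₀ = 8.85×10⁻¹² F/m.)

0.524 nF

A = 8.31 cm² = 8.31×10⁻⁴ m².
Side-by-side slabs ⇒ two capacitors in parallel, each spanning the full gap.
C₁ = κ₁ε₀A₁/d = 1.00 × 8.85×10⁻¹² × 4.01×10⁻⁴ / 9.47×10⁻⁵ = 3.74×10⁻¹¹ F.
C₂ = κ₂ε₀A₂/d = 12.1 × 8.85×10⁻¹² × 4.30×10⁻⁴ / 9.47×10⁻⁵ = 4.87×10⁻¹⁰ F.
C = C₁ + C₂ = 5.24×10⁻¹⁰ F.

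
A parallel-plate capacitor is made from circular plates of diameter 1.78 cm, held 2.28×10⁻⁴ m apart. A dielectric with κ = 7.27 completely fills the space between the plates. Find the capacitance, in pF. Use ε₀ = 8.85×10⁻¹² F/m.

A = π(1.78/2 cm)² = 2.49×10⁻⁴ m².
C = κε₀A/d = 7.27 × 8.85×10⁻¹² × 2.49×10⁻⁴ / 2.28×10⁻⁴ = 7.02×10⁻¹¹ F.

C ≈ 70.2 pF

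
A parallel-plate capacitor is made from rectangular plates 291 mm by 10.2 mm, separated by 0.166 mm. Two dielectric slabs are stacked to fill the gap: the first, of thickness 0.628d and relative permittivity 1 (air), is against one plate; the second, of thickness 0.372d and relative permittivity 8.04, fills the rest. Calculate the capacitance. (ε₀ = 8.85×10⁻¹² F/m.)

C ≈ 235 pF

A = 291 × 10.2 mm² = 2.97×10⁻³ m².
Stacked slabs ⇒ two capacitors in series, each with the full plate area.
C₁ = κ₁ε₀A/d₁ = 1.00 × 8.85×10⁻¹² × 2.97×10⁻³ / 1.04×10⁻⁴ = 2.52×10⁻¹⁰ F.
C₂ = κ₂ε₀A/d₂ = 8.04 × 8.85×10⁻¹² × 2.97×10⁻³ / 6.18×10⁻⁵ = 3.42×10⁻⁹ F.
C = (1/C₁ + 1/C₂)⁻¹ = 2.35×10⁻¹⁰ F.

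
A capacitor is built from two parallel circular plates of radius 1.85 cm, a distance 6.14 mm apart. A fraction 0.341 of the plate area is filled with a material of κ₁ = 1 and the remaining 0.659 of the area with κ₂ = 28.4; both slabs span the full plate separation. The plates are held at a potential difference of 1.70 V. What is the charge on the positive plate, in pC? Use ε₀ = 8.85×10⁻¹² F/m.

Q ≈ 50.2 pC

A = π(1.85 cm)² = 1.08×10⁻³ m².
Side-by-side slabs ⇒ two capacitors in parallel, each spanning the full gap.
C₁ = κ₁ε₀A₁/d = 1.00 × 8.85×10⁻¹² × 3.67×10⁻⁴ / 6.14×10⁻³ = 5.28×10⁻¹³ F.
C₂ = κ₂ε₀A₂/d = 28.4 × 8.85×10⁻¹² × 7.09×10⁻⁴ / 6.14×10⁻³ = 2.90×10⁻¹¹ F.
C = C₁ + C₂ = 2.95×10⁻¹¹ F.
Q = CV = 2.95×10⁻¹¹ × 1.70 = 5.02×10⁻¹¹ C.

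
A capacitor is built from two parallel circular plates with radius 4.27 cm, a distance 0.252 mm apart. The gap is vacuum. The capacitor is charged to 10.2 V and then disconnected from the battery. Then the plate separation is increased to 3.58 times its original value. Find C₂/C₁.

C₂/C₁ ≈ 0.279

C = ε₀A/d scales as 1/d, so C₂/C₁ = d₁/d₂ = 1/3.58 = 0.279.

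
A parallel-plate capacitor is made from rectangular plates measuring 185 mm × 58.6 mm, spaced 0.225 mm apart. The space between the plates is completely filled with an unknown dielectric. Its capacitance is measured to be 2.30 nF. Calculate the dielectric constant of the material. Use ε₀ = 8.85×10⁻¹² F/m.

A = 185 × 58.6 mm² = 1.08×10⁻² m².
κ = Cd/(ε₀A) = 2.30×10⁻⁹ × 2.25×10⁻⁴ / (8.85×10⁻¹² × 1.08×10⁻²) = 5.39.

5.39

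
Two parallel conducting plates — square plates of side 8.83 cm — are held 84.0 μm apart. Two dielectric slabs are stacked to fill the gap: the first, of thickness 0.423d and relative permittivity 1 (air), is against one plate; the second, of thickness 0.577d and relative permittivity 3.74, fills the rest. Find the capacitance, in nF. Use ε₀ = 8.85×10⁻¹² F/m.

1.42 nF

A = (8.83 cm)² = 7.80×10⁻³ m².
Stacked slabs ⇒ two capacitors in series, each with the full plate area.
C₁ = κ₁ε₀A/d₁ = 1.00 × 8.85×10⁻¹² × 7.80×10⁻³ / 3.55×10⁻⁵ = 1.94×10⁻⁹ F.
C₂ = κ₂ε₀A/d₂ = 3.74 × 8.85×10⁻¹² × 7.80×10⁻³ / 4.85×10⁻⁵ = 5.32×10⁻⁹ F.
C = (1/C₁ + 1/C₂)⁻¹ = 1.42×10⁻⁹ F.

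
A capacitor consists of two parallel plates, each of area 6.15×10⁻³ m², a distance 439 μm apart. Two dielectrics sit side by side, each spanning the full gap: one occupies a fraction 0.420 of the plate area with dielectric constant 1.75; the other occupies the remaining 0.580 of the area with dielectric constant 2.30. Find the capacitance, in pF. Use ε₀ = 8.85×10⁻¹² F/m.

Side-by-side slabs ⇒ two capacitors in parallel, each spanning the full gap.
C₁ = κ₁ε₀A₁/d = 1.75 × 8.85×10⁻¹² × 2.58×10⁻³ / 4.39×10⁻⁴ = 9.11×10⁻¹¹ F.
C₂ = κ₂ε₀A₂/d = 2.30 × 8.85×10⁻¹² × 3.57×10⁻³ / 4.39×10⁻⁴ = 1.65×10⁻¹⁰ F.
C = C₁ + C₂ = 2.57×10⁻¹⁰ F.

257 pF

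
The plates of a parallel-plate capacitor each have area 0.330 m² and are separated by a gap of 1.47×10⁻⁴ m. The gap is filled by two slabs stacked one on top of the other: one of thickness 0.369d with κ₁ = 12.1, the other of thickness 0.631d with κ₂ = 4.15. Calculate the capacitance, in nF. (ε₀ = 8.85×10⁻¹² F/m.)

109 nF

Stacked slabs ⇒ two capacitors in series, each with the full plate area.
C₁ = κ₁ε₀A/d₁ = 12.1 × 8.85×10⁻¹² × 0.330 / 5.42×10⁻⁵ = 6.51×10⁻⁷ F.
C₂ = κ₂ε₀A/d₂ = 4.15 × 8.85×10⁻¹² × 0.330 / 9.28×10⁻⁵ = 1.31×10⁻⁷ F.
C = (1/C₁ + 1/C₂)⁻¹ = 1.09×10⁻⁷ F.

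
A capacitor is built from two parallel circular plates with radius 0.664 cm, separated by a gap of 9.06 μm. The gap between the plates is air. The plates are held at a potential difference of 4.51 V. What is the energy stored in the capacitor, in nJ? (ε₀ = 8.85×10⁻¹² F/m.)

1.38 nJ

A = π(0.664 cm)² = 1.39×10⁻⁴ m².
C = ε₀A/d = 8.85×10⁻¹² × 1.39×10⁻⁴ / 9.06×10⁻⁶ = 1.35×10⁻¹⁰ F.
U = ½CV² = ½ × 1.35×10⁻¹⁰ × (4.51)² = 1.38×10⁻⁹ J.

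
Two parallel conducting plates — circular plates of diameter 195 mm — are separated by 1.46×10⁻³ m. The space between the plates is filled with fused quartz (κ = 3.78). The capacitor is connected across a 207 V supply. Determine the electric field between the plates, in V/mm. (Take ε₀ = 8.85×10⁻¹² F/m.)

E ≈ 142 V/mm

E = V/d = 207 / 1.46×10⁻³ = 1.42×10⁵ V/m.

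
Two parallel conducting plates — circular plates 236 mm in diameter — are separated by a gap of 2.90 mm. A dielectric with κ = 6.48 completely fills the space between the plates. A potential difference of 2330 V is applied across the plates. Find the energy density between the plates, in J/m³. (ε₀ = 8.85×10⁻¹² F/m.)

u ≈ 18.5 J/m³

E = V/d = 2330 / 2.90×10⁻³ = 8.03×10⁵ V/m.
u = ½κε₀E² = ½ × 6.48 × 8.85×10⁻¹² × (8.03×10⁵)² = 18.5 J/m³.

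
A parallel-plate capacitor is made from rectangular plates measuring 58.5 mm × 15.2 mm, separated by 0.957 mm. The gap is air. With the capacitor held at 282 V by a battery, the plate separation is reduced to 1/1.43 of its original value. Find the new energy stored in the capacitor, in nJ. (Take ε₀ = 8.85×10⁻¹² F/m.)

U ≈ 468 nJ

A = 58.5 × 15.2 mm² = 8.89×10⁻⁴ m².
Initially C₁ = ε₀A/d = 8.85×10⁻¹² × 8.89×10⁻⁴ / 9.57×10⁻⁴ = 8.22×10⁻¹² F.
U₁ = 3.27×10⁻⁷ J.
Battery connected ⇒ V is held fixed. C₂ = 1.43 C₁ and U = ½CV², so U₂/U₁ = C₂/C₁ = 1.43.
U₂ = 1.43 × 3.27×10⁻⁷ = 4.68×10⁻⁷ J.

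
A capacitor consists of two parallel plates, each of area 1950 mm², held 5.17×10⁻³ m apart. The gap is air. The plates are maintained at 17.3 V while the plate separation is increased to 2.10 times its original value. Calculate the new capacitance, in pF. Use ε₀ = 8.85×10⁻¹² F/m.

A = 1950 mm² = 1.95×10⁻³ m².
Initially C₁ = ε₀A/d = 8.85×10⁻¹² × 1.95×10⁻³ / 5.17×10⁻³ = 3.34×10⁻¹² F.
C = ε₀A/d scales as 1/d, so C₂/C₁ = d₁/d₂ = 1/2.10 = 0.476.
C₂ = 0.476 × 3.34×10⁻¹² = 1.59×10⁻¹² F.

1.59 pF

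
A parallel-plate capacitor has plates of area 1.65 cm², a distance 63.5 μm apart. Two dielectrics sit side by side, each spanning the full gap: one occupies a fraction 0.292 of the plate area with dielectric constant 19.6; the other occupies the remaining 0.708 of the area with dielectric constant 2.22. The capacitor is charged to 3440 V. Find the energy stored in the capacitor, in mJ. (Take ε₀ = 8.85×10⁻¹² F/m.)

0.993 mJ

A = 1.65 cm² = 1.65×10⁻⁴ m².
Side-by-side slabs ⇒ two capacitors in parallel, each spanning the full gap.
C₁ = κ₁ε₀A₁/d = 19.6 × 8.85×10⁻¹² × 4.82×10⁻⁵ / 6.35×10⁻⁵ = 1.32×10⁻¹⁰ F.
C₂ = κ₂ε₀A₂/d = 2.22 × 8.85×10⁻¹² × 1.17×10⁻⁴ / 6.35×10⁻⁵ = 3.61×10⁻¹¹ F.
C = C₁ + C₂ = 1.68×10⁻¹⁰ F.
U = ½CV² = ½ × 1.68×10⁻¹⁰ × (3440)² = 9.93×10⁻⁴ J.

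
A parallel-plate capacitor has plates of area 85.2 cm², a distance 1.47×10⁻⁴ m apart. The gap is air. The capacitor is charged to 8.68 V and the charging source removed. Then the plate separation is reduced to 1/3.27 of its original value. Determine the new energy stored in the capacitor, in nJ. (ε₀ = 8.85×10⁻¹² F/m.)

5.91 nJ

A = 85.2 cm² = 8.52×10⁻³ m².
Initially C₁ = ε₀A/d = 8.85×10⁻¹² × 8.52×10⁻³ / 1.47×10⁻⁴ = 5.13×10⁻¹⁰ F.
U₁ = 1.93×10⁻⁸ J.
Isolated ⇒ Q is held fixed. C₂ = 3.27 C₁ and U = Q²/(2C), so U₂/U₁ = C₁/C₂ = 0.306.
U₂ = 0.306 × 1.93×10⁻⁸ = 5.91×10⁻⁹ J.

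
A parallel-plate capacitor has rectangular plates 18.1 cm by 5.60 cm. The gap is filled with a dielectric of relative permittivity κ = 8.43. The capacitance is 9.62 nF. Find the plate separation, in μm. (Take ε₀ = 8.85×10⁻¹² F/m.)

A = 18.1 × 5.60 cm² = 1.01×10⁻² m².
d = κε₀A/C = 8.43 × 8.85×10⁻¹² × 1.01×10⁻² / 9.62×10⁻⁹ = 7.86×10⁻⁵ m.

78.6 μm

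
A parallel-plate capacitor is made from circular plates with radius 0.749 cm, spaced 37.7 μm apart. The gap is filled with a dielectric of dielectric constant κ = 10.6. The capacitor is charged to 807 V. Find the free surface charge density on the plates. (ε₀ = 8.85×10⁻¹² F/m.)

σ ≈ 201 nC/cm²

A = π(0.749 cm)² = 1.76×10⁻⁴ m².
C = κε₀A/d = 10.6 × 8.85×10⁻¹² × 1.76×10⁻⁴ / 3.77×10⁻⁵ = 4.39×10⁻¹⁰ F.
σ = Q/A = CV/A = 4.39×10⁻¹⁰ × 807 / 1.76×10⁻⁴ = 2.01×10⁻³ C/m².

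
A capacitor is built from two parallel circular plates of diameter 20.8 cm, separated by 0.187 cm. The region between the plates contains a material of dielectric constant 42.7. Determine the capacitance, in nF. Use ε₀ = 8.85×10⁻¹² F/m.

6.87 nF

A = π(20.8/2 cm)² = 3.40×10⁻² m².
C = κε₀A/d = 42.7 × 8.85×10⁻¹² × 3.40×10⁻² / 1.87×10⁻³ = 6.87×10⁻⁹ F.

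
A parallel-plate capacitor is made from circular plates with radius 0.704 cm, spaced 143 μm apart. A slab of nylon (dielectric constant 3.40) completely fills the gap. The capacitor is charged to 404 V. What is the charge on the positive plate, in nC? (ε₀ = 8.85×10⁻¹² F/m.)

13.2 nC

A = π(0.704 cm)² = 1.56×10⁻⁴ m².
C = κε₀A/d = 3.40 × 8.85×10⁻¹² × 1.56×10⁻⁴ / 1.43×10⁻⁴ = 3.28×10⁻¹¹ F.
Q = CV = 3.28×10⁻¹¹ × 404 = 1.32×10⁻⁸ C.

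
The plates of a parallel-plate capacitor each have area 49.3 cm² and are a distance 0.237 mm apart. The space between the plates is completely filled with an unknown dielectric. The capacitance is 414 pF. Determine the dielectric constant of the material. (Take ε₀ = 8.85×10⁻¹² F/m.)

A = 49.3 cm² = 4.93×10⁻³ m².
κ = Cd/(ε₀A) = 4.14×10⁻¹⁰ × 2.37×10⁻⁴ / (8.85×10⁻¹² × 4.93×10⁻³) = 2.25.

2.25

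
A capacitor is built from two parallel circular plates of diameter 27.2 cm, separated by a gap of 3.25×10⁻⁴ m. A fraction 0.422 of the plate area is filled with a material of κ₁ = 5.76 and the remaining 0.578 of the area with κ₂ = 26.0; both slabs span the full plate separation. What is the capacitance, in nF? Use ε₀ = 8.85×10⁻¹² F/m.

A = π(27.2/2 cm)² = 5.81×10⁻² m².
Side-by-side slabs ⇒ two capacitors in parallel, each spanning the full gap.
C₁ = κ₁ε₀A₁/d = 5.76 × 8.85×10⁻¹² × 2.45×10⁻² / 3.25×10⁻⁴ = 3.85×10⁻⁹ F.
C₂ = κ₂ε₀A₂/d = 26.0 × 8.85×10⁻¹² × 3.36×10⁻² / 3.25×10⁻⁴ = 2.38×10⁻⁸ F.
C = C₁ + C₂ = 2.76×10⁻⁸ F.

27.6 nF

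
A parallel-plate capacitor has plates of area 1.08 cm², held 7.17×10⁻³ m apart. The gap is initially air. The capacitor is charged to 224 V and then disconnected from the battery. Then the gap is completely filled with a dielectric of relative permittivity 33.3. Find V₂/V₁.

V₂/V₁ ≈ 0.0300

Isolated ⇒ Q is held fixed.
C₂ = 33.3 C₁ and V = Q/C, so V₂/V₁ = C₁/C₂ = 0.0300.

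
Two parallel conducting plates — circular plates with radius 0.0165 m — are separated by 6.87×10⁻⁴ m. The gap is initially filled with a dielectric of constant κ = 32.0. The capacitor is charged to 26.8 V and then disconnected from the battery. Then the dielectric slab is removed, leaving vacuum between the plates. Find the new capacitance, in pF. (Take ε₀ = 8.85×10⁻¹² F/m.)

C ≈ 11.0 pF

A = π(0.0165 m)² = 8.55×10⁻⁴ m².
Initially C₁ = κε₀A/d = 32.0 × 8.85×10⁻¹² × 8.55×10⁻⁴ / 6.87×10⁻⁴ = 3.53×10⁻¹⁰ F.
C = κε₀A/d scales with κ, so C₂/C₁ = 1/κ = 1/32.0 = 0.0312.
C₂ = 0.0312 × 3.53×10⁻¹⁰ = 1.10×10⁻¹¹ F.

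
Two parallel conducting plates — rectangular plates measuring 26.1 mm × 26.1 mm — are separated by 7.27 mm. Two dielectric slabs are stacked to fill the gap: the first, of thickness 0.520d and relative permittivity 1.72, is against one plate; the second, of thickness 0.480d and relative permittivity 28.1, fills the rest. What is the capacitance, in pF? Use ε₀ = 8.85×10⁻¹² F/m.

A = 26.1 × 26.1 mm² = 6.81×10⁻⁴ m².
Stacked slabs ⇒ two capacitors in series, each with the full plate area.
C₁ = κ₁ε₀A/d₁ = 1.72 × 8.85×10⁻¹² × 6.81×10⁻⁴ / 3.78×10⁻³ = 2.74×10⁻¹² F.
C₂ = κ₂ε₀A/d₂ = 28.1 × 8.85×10⁻¹² × 6.81×10⁻⁴ / 3.49×10⁻³ = 4.85×10⁻¹¹ F.
C = (1/C₁ + 1/C₂)⁻¹ = 2.60×10⁻¹² F.

C ≈ 2.60 pF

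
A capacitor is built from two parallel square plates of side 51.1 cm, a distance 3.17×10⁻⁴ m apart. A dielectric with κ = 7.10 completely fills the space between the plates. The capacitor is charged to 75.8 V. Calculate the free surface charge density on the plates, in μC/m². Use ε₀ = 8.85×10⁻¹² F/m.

15.0 μC/m²

A = (51.1 cm)² = 0.261 m².
C = κε₀A/d = 7.10 × 8.85×10⁻¹² × 0.261 / 3.17×10⁻⁴ = 5.18×10⁻⁸ F.
σ = Q/A = CV/A = 5.18×10⁻⁸ × 75.8 / 0.261 = 1.50×10⁻⁵ C/m².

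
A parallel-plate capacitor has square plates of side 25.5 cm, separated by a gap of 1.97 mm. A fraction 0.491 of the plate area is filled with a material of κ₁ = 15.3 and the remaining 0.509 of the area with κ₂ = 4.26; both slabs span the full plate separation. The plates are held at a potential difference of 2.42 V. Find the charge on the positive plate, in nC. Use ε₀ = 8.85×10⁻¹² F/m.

A = (25.5 cm)² = 6.50×10⁻² m².
Side-by-side slabs ⇒ two capacitors in parallel, each spanning the full gap.
C₁ = κ₁ε₀A₁/d = 15.3 × 8.85×10⁻¹² × 3.19×10⁻² / 1.97×10⁻³ = 2.19×10⁻⁹ F.
C₂ = κ₂ε₀A₂/d = 4.26 × 8.85×10⁻¹² × 3.31×10⁻² / 1.97×10⁻³ = 6.33×10⁻¹⁰ F.
C = C₁ + C₂ = 2.83×10⁻⁹ F.
Q = CV = 2.83×10⁻⁹ × 2.42 = 6.84×10⁻⁹ C.

6.84 nC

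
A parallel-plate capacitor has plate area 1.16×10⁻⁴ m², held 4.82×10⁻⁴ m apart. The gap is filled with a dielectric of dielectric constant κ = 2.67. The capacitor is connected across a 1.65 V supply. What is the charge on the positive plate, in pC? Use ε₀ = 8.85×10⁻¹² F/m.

C = κε₀A/d = 2.67 × 8.85×10⁻¹² × 1.16×10⁻⁴ / 4.82×10⁻⁴ = 5.69×10⁻¹² F.
Q = CV = 5.69×10⁻¹² × 1.65 = 9.38×10⁻¹² C.

Q ≈ 9.38 pC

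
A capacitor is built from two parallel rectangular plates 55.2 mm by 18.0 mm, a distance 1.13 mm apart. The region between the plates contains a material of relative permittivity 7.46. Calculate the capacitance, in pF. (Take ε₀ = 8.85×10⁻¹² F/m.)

C ≈ 58.1 pF

A = 55.2 × 18.0 mm² = 9.94×10⁻⁴ m².
C = κε₀A/d = 7.46 × 8.85×10⁻¹² × 9.94×10⁻⁴ / 1.13×10⁻³ = 5.81×10⁻¹¹ F.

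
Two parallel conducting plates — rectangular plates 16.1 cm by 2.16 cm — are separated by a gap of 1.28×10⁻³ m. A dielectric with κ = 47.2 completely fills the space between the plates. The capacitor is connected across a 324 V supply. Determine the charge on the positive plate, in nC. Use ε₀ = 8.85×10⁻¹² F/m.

A = 16.1 × 2.16 cm² = 3.48×10⁻³ m².
C = κε₀A/d = 47.2 × 8.85×10⁻¹² × 3.48×10⁻³ / 1.28×10⁻³ = 1.13×10⁻⁹ F.
Q = CV = 1.13×10⁻⁹ × 324 = 3.68×10⁻⁷ C.

Q ≈ 368 nC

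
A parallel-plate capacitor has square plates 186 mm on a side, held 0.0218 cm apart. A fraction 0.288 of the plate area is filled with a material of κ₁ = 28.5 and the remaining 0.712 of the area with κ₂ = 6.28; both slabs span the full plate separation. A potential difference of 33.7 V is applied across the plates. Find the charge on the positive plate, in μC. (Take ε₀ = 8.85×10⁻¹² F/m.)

A = (186 mm)² = 3.46×10⁻² m².
Side-by-side slabs ⇒ two capacitors in parallel, each spanning the full gap.
C₁ = κ₁ε₀A₁/d = 28.5 × 8.85×10⁻¹² × 9.96×10⁻³ / 2.18×10⁻⁴ = 1.15×10⁻⁸ F.
C₂ = κ₂ε₀A₂/d = 6.28 × 8.85×10⁻¹² × 2.46×10⁻² / 2.18×10⁻⁴ = 6.28×10⁻⁹ F.
C = C₁ + C₂ = 1.78×10⁻⁸ F.
Q = CV = 1.78×10⁻⁸ × 33.7 = 6.00×10⁻⁷ C.

0.600 μC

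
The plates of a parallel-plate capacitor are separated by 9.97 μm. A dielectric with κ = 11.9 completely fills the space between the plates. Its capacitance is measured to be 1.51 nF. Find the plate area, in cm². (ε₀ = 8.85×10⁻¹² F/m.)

A ≈ 1.43 cm²

A = Cd/(κε₀) = 1.51×10⁻⁹ × 9.97×10⁻⁶ / (11.9 × 8.85×10⁻¹²) = 1.43×10⁻⁴ m².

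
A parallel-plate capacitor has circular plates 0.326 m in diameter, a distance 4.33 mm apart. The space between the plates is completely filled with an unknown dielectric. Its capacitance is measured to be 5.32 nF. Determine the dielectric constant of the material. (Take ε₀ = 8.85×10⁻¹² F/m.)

A = π(0.326/2 m)² = 8.35×10⁻² m².
κ = Cd/(ε₀A) = 5.32×10⁻⁹ × 4.33×10⁻³ / (8.85×10⁻¹² × 8.35×10⁻²) = 31.2.

κ ≈ 31.2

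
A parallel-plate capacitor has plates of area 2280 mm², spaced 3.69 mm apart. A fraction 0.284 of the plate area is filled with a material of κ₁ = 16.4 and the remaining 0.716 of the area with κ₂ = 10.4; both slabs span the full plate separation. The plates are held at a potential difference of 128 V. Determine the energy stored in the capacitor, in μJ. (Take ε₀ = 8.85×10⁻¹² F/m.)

U ≈ 0.542 μJ

A = 2280 mm² = 2.28×10⁻³ m².
Side-by-side slabs ⇒ two capacitors in parallel, each spanning the full gap.
C₁ = κ₁ε₀A₁/d = 16.4 × 8.85×10⁻¹² × 6.48×10⁻⁴ / 3.69×10⁻³ = 2.55×10⁻¹¹ F.
C₂ = κ₂ε₀A₂/d = 10.4 × 8.85×10⁻¹² × 1.63×10⁻³ / 3.69×10⁻³ = 4.07×10⁻¹¹ F.
C = C₁ + C₂ = 6.62×10⁻¹¹ F.
U = ½CV² = ½ × 6.62×10⁻¹¹ × (128)² = 5.42×10⁻⁷ J.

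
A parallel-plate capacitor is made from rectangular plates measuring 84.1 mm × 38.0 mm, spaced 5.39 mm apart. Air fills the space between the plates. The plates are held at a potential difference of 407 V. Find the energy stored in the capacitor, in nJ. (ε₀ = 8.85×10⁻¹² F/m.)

A = 84.1 × 38.0 mm² = 3.20×10⁻³ m².
C = ε₀A/d = 8.85×10⁻¹² × 3.20×10⁻³ / 5.39×10⁻³ = 5.25×10⁻¹² F.
U = ½CV² = ½ × 5.25×10⁻¹² × (407)² = 4.35×10⁻⁷ J.

U ≈ 435 nJ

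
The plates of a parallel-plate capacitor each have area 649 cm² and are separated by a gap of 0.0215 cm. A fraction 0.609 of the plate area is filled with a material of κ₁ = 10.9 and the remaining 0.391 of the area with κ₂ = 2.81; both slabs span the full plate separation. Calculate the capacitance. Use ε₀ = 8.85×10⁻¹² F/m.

C ≈ 20.7 nF

A = 649 cm² = 6.49×10⁻² m².
Side-by-side slabs ⇒ two capacitors in parallel, each spanning the full gap.
C₁ = κ₁ε₀A₁/d = 10.9 × 8.85×10⁻¹² × 3.95×10⁻² / 2.15×10⁻⁴ = 1.77×10⁻⁸ F.
C₂ = κ₂ε₀A₂/d = 2.81 × 8.85×10⁻¹² × 2.54×10⁻² / 2.15×10⁻⁴ = 2.94×10⁻⁹ F.
C = C₁ + C₂ = 2.07×10⁻⁸ F.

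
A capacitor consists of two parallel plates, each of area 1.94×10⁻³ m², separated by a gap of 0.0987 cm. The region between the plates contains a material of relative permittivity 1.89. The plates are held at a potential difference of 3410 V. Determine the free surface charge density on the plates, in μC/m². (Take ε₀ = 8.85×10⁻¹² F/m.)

σ ≈ 57.8 μC/m²

C = κε₀A/d = 1.89 × 8.85×10⁻¹² × 1.94×10⁻³ / 9.87×10⁻⁴ = 3.29×10⁻¹¹ F.
σ = Q/A = CV/A = 3.29×10⁻¹¹ × 3410 / 1.94×10⁻³ = 5.78×10⁻⁵ C/m².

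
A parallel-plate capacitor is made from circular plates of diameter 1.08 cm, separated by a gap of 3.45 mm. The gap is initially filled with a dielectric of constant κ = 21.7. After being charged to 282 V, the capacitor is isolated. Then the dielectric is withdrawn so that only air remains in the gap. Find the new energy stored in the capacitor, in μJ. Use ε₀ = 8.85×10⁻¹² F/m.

A = π(1.08/2 cm)² = 9.16×10⁻⁵ m².
Initially C₁ = κε₀A/d = 21.7 × 8.85×10⁻¹² × 9.16×10⁻⁵ / 3.45×10⁻³ = 5.10×10⁻¹² F.
U₁ = 2.03×10⁻⁷ J.
Isolated ⇒ Q is held fixed. C₂ = 0.0461 C₁ and U = Q²/(2C), so U₂/U₁ = C₁/C₂ = 21.7.
U₂ = 21.7 × 2.03×10⁻⁷ = 4.40×10⁻⁶ J.

U ≈ 4.40 μJ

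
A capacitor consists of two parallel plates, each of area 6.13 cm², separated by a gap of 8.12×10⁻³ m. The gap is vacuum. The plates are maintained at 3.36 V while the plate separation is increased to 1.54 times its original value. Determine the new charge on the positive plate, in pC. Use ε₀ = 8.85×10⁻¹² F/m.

A = 6.13 cm² = 6.13×10⁻⁴ m².
Initially C₁ = ε₀A/d = 8.85×10⁻¹² × 6.13×10⁻⁴ / 8.12×10⁻³ = 6.68×10⁻¹³ F.
Q₁ = 2.24×10⁻¹² C.
Battery connected ⇒ V is held fixed. C₂ = 0.649 C₁ and Q = CV, so Q₂/Q₁ = C₂/C₁ = 0.649.
Q₂ = 0.649 × 2.24×10⁻¹² = 1.46×10⁻¹² C.

1.46 pC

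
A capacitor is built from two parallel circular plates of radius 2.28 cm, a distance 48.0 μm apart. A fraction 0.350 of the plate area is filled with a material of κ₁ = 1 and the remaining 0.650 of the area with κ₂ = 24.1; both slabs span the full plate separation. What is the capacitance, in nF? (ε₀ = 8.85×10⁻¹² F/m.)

A = π(2.28 cm)² = 1.63×10⁻³ m².
Side-by-side slabs ⇒ two capacitors in parallel, each spanning the full gap.
C₁ = κ₁ε₀A₁/d = 1.00 × 8.85×10⁻¹² × 5.72×10⁻⁴ / 4.80×10⁻⁵ = 1.05×10⁻¹⁰ F.
C₂ = κ₂ε₀A₂/d = 24.1 × 8.85×10⁻¹² × 1.06×10⁻³ / 4.80×10⁻⁵ = 4.72×10⁻⁹ F.
C = C₁ + C₂ = 4.82×10⁻⁹ F.

C ≈ 4.82 nF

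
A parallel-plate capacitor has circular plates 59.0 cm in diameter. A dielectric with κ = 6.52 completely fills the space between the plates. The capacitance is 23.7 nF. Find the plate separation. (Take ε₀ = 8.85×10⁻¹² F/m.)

A = π(59.0/2 cm)² = 0.273 m².
d = κε₀A/C = 6.52 × 8.85×10⁻¹² × 0.273 / 2.37×10⁻⁸ = 6.66×10⁻⁴ m.

0.666 mm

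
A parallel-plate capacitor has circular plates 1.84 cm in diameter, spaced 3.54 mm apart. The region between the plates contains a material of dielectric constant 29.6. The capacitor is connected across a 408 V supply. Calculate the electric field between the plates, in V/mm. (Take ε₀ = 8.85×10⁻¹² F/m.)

E ≈ 115 V/mm

E = V/d = 408 / 3.54×10⁻³ = 1.15×10⁵ V/m.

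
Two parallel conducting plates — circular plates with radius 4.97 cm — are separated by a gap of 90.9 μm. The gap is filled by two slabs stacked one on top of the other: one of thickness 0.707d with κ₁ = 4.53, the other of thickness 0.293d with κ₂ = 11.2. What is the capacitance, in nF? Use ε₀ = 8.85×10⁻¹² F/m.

C ≈ 4.15 nF

A = π(4.97 cm)² = 7.76×10⁻³ m².
Stacked slabs ⇒ two capacitors in series, each with the full plate area.
C₁ = κ₁ε₀A/d₁ = 4.53 × 8.85×10⁻¹² × 7.76×10⁻³ / 6.43×10⁻⁵ = 4.84×10⁻⁹ F.
C₂ = κ₂ε₀A/d₂ = 11.2 × 8.85×10⁻¹² × 7.76×10⁻³ / 2.66×10⁻⁵ = 2.89×10⁻⁸ F.
C = (1/C₁ + 1/C₂)⁻¹ = 4.15×10⁻⁹ F.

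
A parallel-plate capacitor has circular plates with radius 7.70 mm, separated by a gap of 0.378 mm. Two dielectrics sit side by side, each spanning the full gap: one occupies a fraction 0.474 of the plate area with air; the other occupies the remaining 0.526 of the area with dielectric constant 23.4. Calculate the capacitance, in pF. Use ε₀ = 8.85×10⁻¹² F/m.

C ≈ 55.7 pF

A = π(7.70 mm)² = 1.86×10⁻⁴ m².
Side-by-side slabs ⇒ two capacitors in parallel, each spanning the full gap.
C₁ = κ₁ε₀A₁/d = 1.00 × 8.85×10⁻¹² × 8.83×10⁻⁵ / 3.78×10⁻⁴ = 2.07×10⁻¹² F.
C₂ = κ₂ε₀A₂/d = 23.4 × 8.85×10⁻¹² × 9.80×10⁻⁵ / 3.78×10⁻⁴ = 5.37×10⁻¹¹ F.
C = C₁ + C₂ = 5.57×10⁻¹¹ F.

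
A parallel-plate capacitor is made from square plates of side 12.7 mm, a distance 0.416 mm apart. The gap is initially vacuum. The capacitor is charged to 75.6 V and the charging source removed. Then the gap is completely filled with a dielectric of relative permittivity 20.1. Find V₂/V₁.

Isolated ⇒ Q is held fixed.
C₂ = 20.1 C₁ and V = Q/C, so V₂/V₁ = C₁/C₂ = 0.0498.

V₂/V₁ ≈ 0.0498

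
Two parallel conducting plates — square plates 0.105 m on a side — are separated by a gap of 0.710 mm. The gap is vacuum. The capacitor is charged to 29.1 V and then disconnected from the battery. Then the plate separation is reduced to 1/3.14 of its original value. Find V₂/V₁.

Isolated ⇒ Q is held fixed.
C₂ = 3.14 C₁ and V = Q/C, so V₂/V₁ = C₁/C₂ = 0.318.

V₂/V₁ ≈ 0.318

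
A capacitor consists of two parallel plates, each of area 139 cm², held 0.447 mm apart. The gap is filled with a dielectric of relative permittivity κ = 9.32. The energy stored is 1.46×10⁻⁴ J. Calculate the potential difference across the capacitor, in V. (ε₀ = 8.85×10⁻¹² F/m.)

V ≈ 337 V

A = 139 cm² = 1.39×10⁻² m².
C = κε₀A/d = 9.32 × 8.85×10⁻¹² × 1.39×10⁻² / 4.47×10⁻⁴ = 2.56×10⁻⁹ F.
V = √(2U/C) = √(2 × 1.46×10⁻⁴ / 2.56×10⁻⁹) = 3.37×10² V.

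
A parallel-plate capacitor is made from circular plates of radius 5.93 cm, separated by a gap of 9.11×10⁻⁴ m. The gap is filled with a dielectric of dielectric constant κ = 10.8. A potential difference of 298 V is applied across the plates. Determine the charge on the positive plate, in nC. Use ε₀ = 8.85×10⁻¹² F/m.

A = π(5.93 cm)² = 1.10×10⁻² m².
C = κε₀A/d = 10.8 × 8.85×10⁻¹² × 1.10×10⁻² / 9.11×10⁻⁴ = 1.16×10⁻⁹ F.
Q = CV = 1.16×10⁻⁹ × 298 = 3.45×10⁻⁷ C.

Q ≈ 345 nC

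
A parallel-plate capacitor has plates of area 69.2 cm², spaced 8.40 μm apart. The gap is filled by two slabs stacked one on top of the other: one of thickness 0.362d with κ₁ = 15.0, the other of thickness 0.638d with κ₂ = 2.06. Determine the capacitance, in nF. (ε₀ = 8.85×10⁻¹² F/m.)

A = 69.2 cm² = 6.92×10⁻³ m².
Stacked slabs ⇒ two capacitors in series, each with the full plate area.
C₁ = κ₁ε₀A/d₁ = 15.0 × 8.85×10⁻¹² × 6.92×10⁻³ / 3.04×10⁻⁶ = 3.02×10⁻⁷ F.
C₂ = κ₂ε₀A/d₂ = 2.06 × 8.85×10⁻¹² × 6.92×10⁻³ / 5.36×10⁻⁶ = 2.35×10⁻⁸ F.
C = (1/C₁ + 1/C₂)⁻¹ = 2.18×10⁻⁸ F.

C ≈ 21.8 nF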